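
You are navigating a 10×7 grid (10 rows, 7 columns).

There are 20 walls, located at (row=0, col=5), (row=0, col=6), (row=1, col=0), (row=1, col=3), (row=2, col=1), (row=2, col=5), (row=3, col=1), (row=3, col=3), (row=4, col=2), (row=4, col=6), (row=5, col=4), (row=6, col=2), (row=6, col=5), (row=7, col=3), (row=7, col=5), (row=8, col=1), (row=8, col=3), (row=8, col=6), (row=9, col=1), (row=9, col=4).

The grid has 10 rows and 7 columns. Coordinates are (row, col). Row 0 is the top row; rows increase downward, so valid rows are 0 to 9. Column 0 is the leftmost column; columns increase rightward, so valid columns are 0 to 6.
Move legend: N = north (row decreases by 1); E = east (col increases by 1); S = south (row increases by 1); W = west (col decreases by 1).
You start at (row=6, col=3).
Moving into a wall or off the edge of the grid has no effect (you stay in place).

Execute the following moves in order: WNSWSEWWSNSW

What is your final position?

Start: (row=6, col=3)
  W (west): blocked, stay at (row=6, col=3)
  N (north): (row=6, col=3) -> (row=5, col=3)
  S (south): (row=5, col=3) -> (row=6, col=3)
  W (west): blocked, stay at (row=6, col=3)
  S (south): blocked, stay at (row=6, col=3)
  E (east): (row=6, col=3) -> (row=6, col=4)
  W (west): (row=6, col=4) -> (row=6, col=3)
  W (west): blocked, stay at (row=6, col=3)
  S (south): blocked, stay at (row=6, col=3)
  N (north): (row=6, col=3) -> (row=5, col=3)
  S (south): (row=5, col=3) -> (row=6, col=3)
  W (west): blocked, stay at (row=6, col=3)
Final: (row=6, col=3)

Answer: Final position: (row=6, col=3)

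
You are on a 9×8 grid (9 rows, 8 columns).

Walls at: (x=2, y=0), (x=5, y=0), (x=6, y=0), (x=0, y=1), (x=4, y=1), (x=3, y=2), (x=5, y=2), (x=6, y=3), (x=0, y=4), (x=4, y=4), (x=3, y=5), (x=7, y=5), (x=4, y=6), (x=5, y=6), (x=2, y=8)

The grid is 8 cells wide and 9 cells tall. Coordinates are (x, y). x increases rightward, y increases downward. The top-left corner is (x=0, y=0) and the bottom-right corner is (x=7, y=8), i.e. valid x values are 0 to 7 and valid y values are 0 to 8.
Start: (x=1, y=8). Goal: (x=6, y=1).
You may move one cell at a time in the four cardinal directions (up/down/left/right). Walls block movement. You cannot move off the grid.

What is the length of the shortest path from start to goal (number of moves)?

Answer: Shortest path length: 14

Derivation:
BFS from (x=1, y=8) until reaching (x=6, y=1):
  Distance 0: (x=1, y=8)
  Distance 1: (x=1, y=7), (x=0, y=8)
  Distance 2: (x=1, y=6), (x=0, y=7), (x=2, y=7)
  Distance 3: (x=1, y=5), (x=0, y=6), (x=2, y=6), (x=3, y=7)
  Distance 4: (x=1, y=4), (x=0, y=5), (x=2, y=5), (x=3, y=6), (x=4, y=7), (x=3, y=8)
  Distance 5: (x=1, y=3), (x=2, y=4), (x=5, y=7), (x=4, y=8)
  Distance 6: (x=1, y=2), (x=0, y=3), (x=2, y=3), (x=3, y=4), (x=6, y=7), (x=5, y=8)
  Distance 7: (x=1, y=1), (x=0, y=2), (x=2, y=2), (x=3, y=3), (x=6, y=6), (x=7, y=7), (x=6, y=8)
  Distance 8: (x=1, y=0), (x=2, y=1), (x=4, y=3), (x=6, y=5), (x=7, y=6), (x=7, y=8)
  Distance 9: (x=0, y=0), (x=3, y=1), (x=4, y=2), (x=5, y=3), (x=6, y=4), (x=5, y=5)
  Distance 10: (x=3, y=0), (x=5, y=4), (x=7, y=4), (x=4, y=5)
  Distance 11: (x=4, y=0), (x=7, y=3)
  Distance 12: (x=7, y=2)
  Distance 13: (x=7, y=1), (x=6, y=2)
  Distance 14: (x=7, y=0), (x=6, y=1)  <- goal reached here
One shortest path (14 moves): (x=1, y=8) -> (x=1, y=7) -> (x=2, y=7) -> (x=3, y=7) -> (x=4, y=7) -> (x=5, y=7) -> (x=6, y=7) -> (x=6, y=6) -> (x=6, y=5) -> (x=6, y=4) -> (x=7, y=4) -> (x=7, y=3) -> (x=7, y=2) -> (x=6, y=2) -> (x=6, y=1)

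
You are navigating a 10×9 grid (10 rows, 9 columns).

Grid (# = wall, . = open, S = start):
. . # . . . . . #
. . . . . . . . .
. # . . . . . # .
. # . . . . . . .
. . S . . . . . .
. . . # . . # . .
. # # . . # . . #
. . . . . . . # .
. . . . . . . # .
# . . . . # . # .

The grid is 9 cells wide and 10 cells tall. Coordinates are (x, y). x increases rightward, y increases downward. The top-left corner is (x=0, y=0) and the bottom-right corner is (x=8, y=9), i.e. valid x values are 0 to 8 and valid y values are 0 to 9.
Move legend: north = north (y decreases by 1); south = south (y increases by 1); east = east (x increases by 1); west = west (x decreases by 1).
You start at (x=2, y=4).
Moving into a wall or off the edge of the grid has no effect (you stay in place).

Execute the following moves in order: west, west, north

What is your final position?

Start: (x=2, y=4)
  west (west): (x=2, y=4) -> (x=1, y=4)
  west (west): (x=1, y=4) -> (x=0, y=4)
  north (north): (x=0, y=4) -> (x=0, y=3)
Final: (x=0, y=3)

Answer: Final position: (x=0, y=3)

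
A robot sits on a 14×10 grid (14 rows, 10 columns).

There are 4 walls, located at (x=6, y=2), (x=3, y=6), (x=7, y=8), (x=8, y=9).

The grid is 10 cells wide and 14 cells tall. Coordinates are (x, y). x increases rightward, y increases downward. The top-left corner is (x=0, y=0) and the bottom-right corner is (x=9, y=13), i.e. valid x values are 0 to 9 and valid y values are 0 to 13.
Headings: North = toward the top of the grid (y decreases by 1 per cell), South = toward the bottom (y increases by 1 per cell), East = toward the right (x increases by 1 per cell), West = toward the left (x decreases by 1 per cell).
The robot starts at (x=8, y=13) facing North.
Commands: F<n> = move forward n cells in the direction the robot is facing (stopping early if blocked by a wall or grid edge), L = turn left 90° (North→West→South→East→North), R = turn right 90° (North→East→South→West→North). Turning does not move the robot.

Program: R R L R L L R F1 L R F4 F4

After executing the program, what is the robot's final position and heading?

Start: (x=8, y=13), facing North
  R: turn right, now facing East
  R: turn right, now facing South
  L: turn left, now facing East
  R: turn right, now facing South
  L: turn left, now facing East
  L: turn left, now facing North
  R: turn right, now facing East
  F1: move forward 1, now at (x=9, y=13)
  L: turn left, now facing North
  R: turn right, now facing East
  F4: move forward 0/4 (blocked), now at (x=9, y=13)
  F4: move forward 0/4 (blocked), now at (x=9, y=13)
Final: (x=9, y=13), facing East

Answer: Final position: (x=9, y=13), facing East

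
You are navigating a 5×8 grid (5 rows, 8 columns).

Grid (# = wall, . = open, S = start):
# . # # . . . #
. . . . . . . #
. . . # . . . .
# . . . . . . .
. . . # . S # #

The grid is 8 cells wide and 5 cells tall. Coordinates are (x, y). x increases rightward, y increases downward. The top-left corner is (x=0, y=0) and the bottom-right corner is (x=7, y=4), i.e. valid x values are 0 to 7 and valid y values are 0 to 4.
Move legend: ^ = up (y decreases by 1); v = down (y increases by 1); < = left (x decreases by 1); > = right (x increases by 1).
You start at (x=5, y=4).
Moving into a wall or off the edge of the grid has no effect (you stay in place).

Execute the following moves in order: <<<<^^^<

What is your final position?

Answer: Final position: (x=3, y=1)

Derivation:
Start: (x=5, y=4)
  < (left): (x=5, y=4) -> (x=4, y=4)
  [×3]< (left): blocked, stay at (x=4, y=4)
  ^ (up): (x=4, y=4) -> (x=4, y=3)
  ^ (up): (x=4, y=3) -> (x=4, y=2)
  ^ (up): (x=4, y=2) -> (x=4, y=1)
  < (left): (x=4, y=1) -> (x=3, y=1)
Final: (x=3, y=1)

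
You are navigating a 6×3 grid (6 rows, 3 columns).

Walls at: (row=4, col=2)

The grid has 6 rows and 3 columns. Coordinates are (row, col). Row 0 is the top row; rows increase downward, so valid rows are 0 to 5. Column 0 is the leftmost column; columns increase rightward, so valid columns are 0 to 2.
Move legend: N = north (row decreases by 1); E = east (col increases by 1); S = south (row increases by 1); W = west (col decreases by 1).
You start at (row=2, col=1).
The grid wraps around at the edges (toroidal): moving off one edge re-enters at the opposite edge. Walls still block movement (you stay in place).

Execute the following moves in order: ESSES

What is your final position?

Answer: Final position: (row=4, col=0)

Derivation:
Start: (row=2, col=1)
  E (east): (row=2, col=1) -> (row=2, col=2)
  S (south): (row=2, col=2) -> (row=3, col=2)
  S (south): blocked, stay at (row=3, col=2)
  E (east): (row=3, col=2) -> (row=3, col=0)
  S (south): (row=3, col=0) -> (row=4, col=0)
Final: (row=4, col=0)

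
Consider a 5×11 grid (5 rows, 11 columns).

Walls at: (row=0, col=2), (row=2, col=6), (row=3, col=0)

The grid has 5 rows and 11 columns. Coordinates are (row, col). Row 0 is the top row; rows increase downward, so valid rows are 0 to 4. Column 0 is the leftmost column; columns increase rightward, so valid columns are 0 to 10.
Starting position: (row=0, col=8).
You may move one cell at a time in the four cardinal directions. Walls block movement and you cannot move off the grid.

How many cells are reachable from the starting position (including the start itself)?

BFS flood-fill from (row=0, col=8):
  Distance 0: (row=0, col=8)
  Distance 1: (row=0, col=7), (row=0, col=9), (row=1, col=8)
  Distance 2: (row=0, col=6), (row=0, col=10), (row=1, col=7), (row=1, col=9), (row=2, col=8)
  Distance 3: (row=0, col=5), (row=1, col=6), (row=1, col=10), (row=2, col=7), (row=2, col=9), (row=3, col=8)
  Distance 4: (row=0, col=4), (row=1, col=5), (row=2, col=10), (row=3, col=7), (row=3, col=9), (row=4, col=8)
  Distance 5: (row=0, col=3), (row=1, col=4), (row=2, col=5), (row=3, col=6), (row=3, col=10), (row=4, col=7), (row=4, col=9)
  Distance 6: (row=1, col=3), (row=2, col=4), (row=3, col=5), (row=4, col=6), (row=4, col=10)
  Distance 7: (row=1, col=2), (row=2, col=3), (row=3, col=4), (row=4, col=5)
  Distance 8: (row=1, col=1), (row=2, col=2), (row=3, col=3), (row=4, col=4)
  Distance 9: (row=0, col=1), (row=1, col=0), (row=2, col=1), (row=3, col=2), (row=4, col=3)
  Distance 10: (row=0, col=0), (row=2, col=0), (row=3, col=1), (row=4, col=2)
  Distance 11: (row=4, col=1)
  Distance 12: (row=4, col=0)
Total reachable: 52 (grid has 52 open cells total)

Answer: Reachable cells: 52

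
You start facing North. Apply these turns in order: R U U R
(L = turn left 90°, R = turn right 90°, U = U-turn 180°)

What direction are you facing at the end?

Start: North
  R (right (90° clockwise)) -> East
  U (U-turn (180°)) -> West
  U (U-turn (180°)) -> East
  R (right (90° clockwise)) -> South
Final: South

Answer: Final heading: South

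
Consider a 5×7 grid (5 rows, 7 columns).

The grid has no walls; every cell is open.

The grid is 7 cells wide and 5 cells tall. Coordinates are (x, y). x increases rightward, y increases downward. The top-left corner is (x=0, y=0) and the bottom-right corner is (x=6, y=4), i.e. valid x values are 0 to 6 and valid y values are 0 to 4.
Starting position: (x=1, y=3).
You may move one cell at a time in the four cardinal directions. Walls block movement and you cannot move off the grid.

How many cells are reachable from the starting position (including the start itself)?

BFS flood-fill from (x=1, y=3):
  Distance 0: (x=1, y=3)
  Distance 1: (x=1, y=2), (x=0, y=3), (x=2, y=3), (x=1, y=4)
  Distance 2: (x=1, y=1), (x=0, y=2), (x=2, y=2), (x=3, y=3), (x=0, y=4), (x=2, y=4)
  Distance 3: (x=1, y=0), (x=0, y=1), (x=2, y=1), (x=3, y=2), (x=4, y=3), (x=3, y=4)
  Distance 4: (x=0, y=0), (x=2, y=0), (x=3, y=1), (x=4, y=2), (x=5, y=3), (x=4, y=4)
  Distance 5: (x=3, y=0), (x=4, y=1), (x=5, y=2), (x=6, y=3), (x=5, y=4)
  Distance 6: (x=4, y=0), (x=5, y=1), (x=6, y=2), (x=6, y=4)
  Distance 7: (x=5, y=0), (x=6, y=1)
  Distance 8: (x=6, y=0)
Total reachable: 35 (grid has 35 open cells total)

Answer: Reachable cells: 35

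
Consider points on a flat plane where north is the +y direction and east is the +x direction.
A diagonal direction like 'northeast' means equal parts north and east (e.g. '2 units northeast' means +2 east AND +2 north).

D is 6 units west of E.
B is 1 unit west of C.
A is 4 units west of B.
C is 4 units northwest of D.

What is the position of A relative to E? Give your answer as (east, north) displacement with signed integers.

Place E at the origin (east=0, north=0).
  D is 6 units west of E: delta (east=-6, north=+0); D at (east=-6, north=0).
  C is 4 units northwest of D: delta (east=-4, north=+4); C at (east=-10, north=4).
  B is 1 unit west of C: delta (east=-1, north=+0); B at (east=-11, north=4).
  A is 4 units west of B: delta (east=-4, north=+0); A at (east=-15, north=4).
Therefore A relative to E: (east=-15, north=4).

Answer: A is at (east=-15, north=4) relative to E.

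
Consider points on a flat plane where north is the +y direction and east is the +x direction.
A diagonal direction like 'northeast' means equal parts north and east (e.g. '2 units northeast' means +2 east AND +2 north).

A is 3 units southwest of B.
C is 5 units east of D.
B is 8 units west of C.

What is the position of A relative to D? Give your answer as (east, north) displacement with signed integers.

Place D at the origin (east=0, north=0).
  C is 5 units east of D: delta (east=+5, north=+0); C at (east=5, north=0).
  B is 8 units west of C: delta (east=-8, north=+0); B at (east=-3, north=0).
  A is 3 units southwest of B: delta (east=-3, north=-3); A at (east=-6, north=-3).
Therefore A relative to D: (east=-6, north=-3).

Answer: A is at (east=-6, north=-3) relative to D.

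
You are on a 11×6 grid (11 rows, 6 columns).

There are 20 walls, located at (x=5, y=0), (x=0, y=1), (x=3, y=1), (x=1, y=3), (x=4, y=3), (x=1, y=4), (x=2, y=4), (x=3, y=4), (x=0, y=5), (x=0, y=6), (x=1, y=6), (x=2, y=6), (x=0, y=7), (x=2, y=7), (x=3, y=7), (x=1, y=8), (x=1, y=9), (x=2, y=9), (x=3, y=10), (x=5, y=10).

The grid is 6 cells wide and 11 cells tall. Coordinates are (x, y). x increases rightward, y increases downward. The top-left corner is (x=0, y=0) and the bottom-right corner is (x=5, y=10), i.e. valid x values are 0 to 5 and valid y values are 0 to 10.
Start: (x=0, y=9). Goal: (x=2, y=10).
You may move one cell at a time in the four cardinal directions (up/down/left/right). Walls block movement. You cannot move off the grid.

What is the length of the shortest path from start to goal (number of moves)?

BFS from (x=0, y=9) until reaching (x=2, y=10):
  Distance 0: (x=0, y=9)
  Distance 1: (x=0, y=8), (x=0, y=10)
  Distance 2: (x=1, y=10)
  Distance 3: (x=2, y=10)  <- goal reached here
One shortest path (3 moves): (x=0, y=9) -> (x=0, y=10) -> (x=1, y=10) -> (x=2, y=10)

Answer: Shortest path length: 3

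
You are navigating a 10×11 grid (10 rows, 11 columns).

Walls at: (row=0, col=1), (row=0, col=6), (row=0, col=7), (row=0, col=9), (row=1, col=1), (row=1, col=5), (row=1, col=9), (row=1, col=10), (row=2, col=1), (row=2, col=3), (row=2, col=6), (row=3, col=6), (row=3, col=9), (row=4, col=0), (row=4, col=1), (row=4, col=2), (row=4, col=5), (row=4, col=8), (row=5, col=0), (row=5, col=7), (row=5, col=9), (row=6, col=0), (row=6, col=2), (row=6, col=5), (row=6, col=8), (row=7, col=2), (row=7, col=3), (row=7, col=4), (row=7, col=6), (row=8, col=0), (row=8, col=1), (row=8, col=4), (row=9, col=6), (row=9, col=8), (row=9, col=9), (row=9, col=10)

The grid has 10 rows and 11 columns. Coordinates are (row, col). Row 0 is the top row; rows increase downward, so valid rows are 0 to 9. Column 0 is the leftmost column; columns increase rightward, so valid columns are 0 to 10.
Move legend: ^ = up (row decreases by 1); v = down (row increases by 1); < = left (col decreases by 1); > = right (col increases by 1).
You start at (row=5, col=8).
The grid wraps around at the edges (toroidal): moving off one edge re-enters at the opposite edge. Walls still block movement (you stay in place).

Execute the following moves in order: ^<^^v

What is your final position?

Answer: Final position: (row=5, col=8)

Derivation:
Start: (row=5, col=8)
  ^ (up): blocked, stay at (row=5, col=8)
  < (left): blocked, stay at (row=5, col=8)
  ^ (up): blocked, stay at (row=5, col=8)
  ^ (up): blocked, stay at (row=5, col=8)
  v (down): blocked, stay at (row=5, col=8)
Final: (row=5, col=8)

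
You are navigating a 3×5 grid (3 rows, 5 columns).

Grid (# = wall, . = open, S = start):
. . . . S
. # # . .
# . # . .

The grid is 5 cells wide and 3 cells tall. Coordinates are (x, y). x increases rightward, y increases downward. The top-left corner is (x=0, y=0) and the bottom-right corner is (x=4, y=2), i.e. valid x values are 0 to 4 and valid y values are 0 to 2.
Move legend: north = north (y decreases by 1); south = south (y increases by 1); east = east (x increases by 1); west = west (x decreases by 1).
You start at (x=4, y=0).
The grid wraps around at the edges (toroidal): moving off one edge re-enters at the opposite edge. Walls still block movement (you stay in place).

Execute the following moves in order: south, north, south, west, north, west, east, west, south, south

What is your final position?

Start: (x=4, y=0)
  south (south): (x=4, y=0) -> (x=4, y=1)
  north (north): (x=4, y=1) -> (x=4, y=0)
  south (south): (x=4, y=0) -> (x=4, y=1)
  west (west): (x=4, y=1) -> (x=3, y=1)
  north (north): (x=3, y=1) -> (x=3, y=0)
  west (west): (x=3, y=0) -> (x=2, y=0)
  east (east): (x=2, y=0) -> (x=3, y=0)
  west (west): (x=3, y=0) -> (x=2, y=0)
  south (south): blocked, stay at (x=2, y=0)
  south (south): blocked, stay at (x=2, y=0)
Final: (x=2, y=0)

Answer: Final position: (x=2, y=0)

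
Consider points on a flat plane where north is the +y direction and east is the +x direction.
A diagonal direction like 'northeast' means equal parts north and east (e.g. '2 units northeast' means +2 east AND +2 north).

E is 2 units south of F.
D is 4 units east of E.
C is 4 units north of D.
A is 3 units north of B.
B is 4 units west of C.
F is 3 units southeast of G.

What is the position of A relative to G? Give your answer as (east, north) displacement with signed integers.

Answer: A is at (east=3, north=2) relative to G.

Derivation:
Place G at the origin (east=0, north=0).
  F is 3 units southeast of G: delta (east=+3, north=-3); F at (east=3, north=-3).
  E is 2 units south of F: delta (east=+0, north=-2); E at (east=3, north=-5).
  D is 4 units east of E: delta (east=+4, north=+0); D at (east=7, north=-5).
  C is 4 units north of D: delta (east=+0, north=+4); C at (east=7, north=-1).
  B is 4 units west of C: delta (east=-4, north=+0); B at (east=3, north=-1).
  A is 3 units north of B: delta (east=+0, north=+3); A at (east=3, north=2).
Therefore A relative to G: (east=3, north=2).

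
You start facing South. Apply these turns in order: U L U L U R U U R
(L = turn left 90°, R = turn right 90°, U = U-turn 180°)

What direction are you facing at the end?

Start: South
  U (U-turn (180°)) -> North
  L (left (90° counter-clockwise)) -> West
  U (U-turn (180°)) -> East
  L (left (90° counter-clockwise)) -> North
  U (U-turn (180°)) -> South
  R (right (90° clockwise)) -> West
  U (U-turn (180°)) -> East
  U (U-turn (180°)) -> West
  R (right (90° clockwise)) -> North
Final: North

Answer: Final heading: North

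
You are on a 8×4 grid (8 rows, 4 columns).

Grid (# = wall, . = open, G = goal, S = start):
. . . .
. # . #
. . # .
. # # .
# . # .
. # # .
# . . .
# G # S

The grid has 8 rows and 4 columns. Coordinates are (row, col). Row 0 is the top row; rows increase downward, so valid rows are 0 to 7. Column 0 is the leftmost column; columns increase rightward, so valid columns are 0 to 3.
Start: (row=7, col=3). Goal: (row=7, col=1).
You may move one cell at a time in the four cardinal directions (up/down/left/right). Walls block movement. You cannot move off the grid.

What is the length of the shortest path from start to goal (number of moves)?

Answer: Shortest path length: 4

Derivation:
BFS from (row=7, col=3) until reaching (row=7, col=1):
  Distance 0: (row=7, col=3)
  Distance 1: (row=6, col=3)
  Distance 2: (row=5, col=3), (row=6, col=2)
  Distance 3: (row=4, col=3), (row=6, col=1)
  Distance 4: (row=3, col=3), (row=7, col=1)  <- goal reached here
One shortest path (4 moves): (row=7, col=3) -> (row=6, col=3) -> (row=6, col=2) -> (row=6, col=1) -> (row=7, col=1)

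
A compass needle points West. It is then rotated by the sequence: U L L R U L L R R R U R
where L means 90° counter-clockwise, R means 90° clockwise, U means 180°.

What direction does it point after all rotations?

Start: West
  U (U-turn (180°)) -> East
  L (left (90° counter-clockwise)) -> North
  L (left (90° counter-clockwise)) -> West
  R (right (90° clockwise)) -> North
  U (U-turn (180°)) -> South
  L (left (90° counter-clockwise)) -> East
  L (left (90° counter-clockwise)) -> North
  R (right (90° clockwise)) -> East
  R (right (90° clockwise)) -> South
  R (right (90° clockwise)) -> West
  U (U-turn (180°)) -> East
  R (right (90° clockwise)) -> South
Final: South

Answer: Final heading: South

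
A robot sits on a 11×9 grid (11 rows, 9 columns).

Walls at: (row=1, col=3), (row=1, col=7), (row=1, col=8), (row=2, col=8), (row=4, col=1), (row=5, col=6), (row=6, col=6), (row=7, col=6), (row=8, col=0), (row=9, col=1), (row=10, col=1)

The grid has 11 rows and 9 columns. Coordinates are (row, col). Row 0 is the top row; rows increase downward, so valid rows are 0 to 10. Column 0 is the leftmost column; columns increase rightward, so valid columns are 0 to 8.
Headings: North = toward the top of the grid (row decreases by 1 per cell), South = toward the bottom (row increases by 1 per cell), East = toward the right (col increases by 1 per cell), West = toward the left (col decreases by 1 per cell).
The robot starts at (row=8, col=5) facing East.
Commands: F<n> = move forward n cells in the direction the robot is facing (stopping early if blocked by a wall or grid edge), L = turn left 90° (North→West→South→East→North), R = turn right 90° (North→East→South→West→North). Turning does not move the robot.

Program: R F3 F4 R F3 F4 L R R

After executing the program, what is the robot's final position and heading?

Start: (row=8, col=5), facing East
  R: turn right, now facing South
  F3: move forward 2/3 (blocked), now at (row=10, col=5)
  F4: move forward 0/4 (blocked), now at (row=10, col=5)
  R: turn right, now facing West
  F3: move forward 3, now at (row=10, col=2)
  F4: move forward 0/4 (blocked), now at (row=10, col=2)
  L: turn left, now facing South
  R: turn right, now facing West
  R: turn right, now facing North
Final: (row=10, col=2), facing North

Answer: Final position: (row=10, col=2), facing North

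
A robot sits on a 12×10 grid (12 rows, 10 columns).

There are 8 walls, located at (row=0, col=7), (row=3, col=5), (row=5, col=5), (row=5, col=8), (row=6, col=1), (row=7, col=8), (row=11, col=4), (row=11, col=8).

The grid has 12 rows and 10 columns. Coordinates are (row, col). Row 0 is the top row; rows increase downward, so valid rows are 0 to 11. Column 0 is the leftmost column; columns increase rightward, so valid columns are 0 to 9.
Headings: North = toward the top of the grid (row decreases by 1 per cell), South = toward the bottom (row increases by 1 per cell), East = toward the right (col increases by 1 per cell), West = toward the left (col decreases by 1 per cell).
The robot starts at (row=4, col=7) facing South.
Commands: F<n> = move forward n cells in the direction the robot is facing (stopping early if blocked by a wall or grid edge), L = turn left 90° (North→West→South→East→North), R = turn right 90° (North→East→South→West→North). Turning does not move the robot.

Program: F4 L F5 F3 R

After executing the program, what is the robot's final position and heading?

Start: (row=4, col=7), facing South
  F4: move forward 4, now at (row=8, col=7)
  L: turn left, now facing East
  F5: move forward 2/5 (blocked), now at (row=8, col=9)
  F3: move forward 0/3 (blocked), now at (row=8, col=9)
  R: turn right, now facing South
Final: (row=8, col=9), facing South

Answer: Final position: (row=8, col=9), facing South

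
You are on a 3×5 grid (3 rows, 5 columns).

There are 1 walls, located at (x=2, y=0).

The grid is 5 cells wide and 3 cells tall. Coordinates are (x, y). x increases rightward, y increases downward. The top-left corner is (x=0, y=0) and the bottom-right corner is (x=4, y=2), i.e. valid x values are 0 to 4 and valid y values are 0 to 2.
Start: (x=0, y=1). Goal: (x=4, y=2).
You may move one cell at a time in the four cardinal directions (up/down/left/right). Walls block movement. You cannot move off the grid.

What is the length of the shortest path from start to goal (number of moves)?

Answer: Shortest path length: 5

Derivation:
BFS from (x=0, y=1) until reaching (x=4, y=2):
  Distance 0: (x=0, y=1)
  Distance 1: (x=0, y=0), (x=1, y=1), (x=0, y=2)
  Distance 2: (x=1, y=0), (x=2, y=1), (x=1, y=2)
  Distance 3: (x=3, y=1), (x=2, y=2)
  Distance 4: (x=3, y=0), (x=4, y=1), (x=3, y=2)
  Distance 5: (x=4, y=0), (x=4, y=2)  <- goal reached here
One shortest path (5 moves): (x=0, y=1) -> (x=1, y=1) -> (x=2, y=1) -> (x=3, y=1) -> (x=4, y=1) -> (x=4, y=2)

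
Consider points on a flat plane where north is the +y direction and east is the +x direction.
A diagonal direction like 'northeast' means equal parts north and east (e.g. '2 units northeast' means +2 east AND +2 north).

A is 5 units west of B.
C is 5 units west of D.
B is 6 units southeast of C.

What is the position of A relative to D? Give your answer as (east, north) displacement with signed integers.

Place D at the origin (east=0, north=0).
  C is 5 units west of D: delta (east=-5, north=+0); C at (east=-5, north=0).
  B is 6 units southeast of C: delta (east=+6, north=-6); B at (east=1, north=-6).
  A is 5 units west of B: delta (east=-5, north=+0); A at (east=-4, north=-6).
Therefore A relative to D: (east=-4, north=-6).

Answer: A is at (east=-4, north=-6) relative to D.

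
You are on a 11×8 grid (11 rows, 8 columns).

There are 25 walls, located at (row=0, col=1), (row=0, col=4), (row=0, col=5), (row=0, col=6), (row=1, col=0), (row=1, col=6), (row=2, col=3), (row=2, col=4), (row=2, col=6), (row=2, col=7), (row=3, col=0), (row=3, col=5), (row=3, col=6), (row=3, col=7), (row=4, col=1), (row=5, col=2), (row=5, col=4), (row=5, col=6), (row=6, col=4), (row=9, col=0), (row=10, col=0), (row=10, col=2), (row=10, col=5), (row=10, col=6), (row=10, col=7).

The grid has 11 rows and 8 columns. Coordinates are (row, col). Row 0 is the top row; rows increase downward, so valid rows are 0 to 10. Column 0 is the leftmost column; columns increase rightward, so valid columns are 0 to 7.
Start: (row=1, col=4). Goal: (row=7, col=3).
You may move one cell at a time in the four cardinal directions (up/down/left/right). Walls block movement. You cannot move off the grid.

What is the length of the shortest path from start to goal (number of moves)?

BFS from (row=1, col=4) until reaching (row=7, col=3):
  Distance 0: (row=1, col=4)
  Distance 1: (row=1, col=3), (row=1, col=5)
  Distance 2: (row=0, col=3), (row=1, col=2), (row=2, col=5)
  Distance 3: (row=0, col=2), (row=1, col=1), (row=2, col=2)
  Distance 4: (row=2, col=1), (row=3, col=2)
  Distance 5: (row=2, col=0), (row=3, col=1), (row=3, col=3), (row=4, col=2)
  Distance 6: (row=3, col=4), (row=4, col=3)
  Distance 7: (row=4, col=4), (row=5, col=3)
  Distance 8: (row=4, col=5), (row=6, col=3)
  Distance 9: (row=4, col=6), (row=5, col=5), (row=6, col=2), (row=7, col=3)  <- goal reached here
One shortest path (9 moves): (row=1, col=4) -> (row=1, col=3) -> (row=1, col=2) -> (row=2, col=2) -> (row=3, col=2) -> (row=3, col=3) -> (row=4, col=3) -> (row=5, col=3) -> (row=6, col=3) -> (row=7, col=3)

Answer: Shortest path length: 9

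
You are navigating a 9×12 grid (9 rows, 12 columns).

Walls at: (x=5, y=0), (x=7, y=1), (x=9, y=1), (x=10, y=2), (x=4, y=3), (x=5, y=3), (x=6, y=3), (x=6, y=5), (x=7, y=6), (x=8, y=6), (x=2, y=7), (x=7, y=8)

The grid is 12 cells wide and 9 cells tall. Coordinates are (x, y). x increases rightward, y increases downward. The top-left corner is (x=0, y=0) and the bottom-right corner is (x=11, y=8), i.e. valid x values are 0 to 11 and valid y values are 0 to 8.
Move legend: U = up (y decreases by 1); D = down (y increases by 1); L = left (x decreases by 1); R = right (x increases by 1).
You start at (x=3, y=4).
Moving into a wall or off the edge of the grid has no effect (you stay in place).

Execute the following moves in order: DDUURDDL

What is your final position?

Start: (x=3, y=4)
  D (down): (x=3, y=4) -> (x=3, y=5)
  D (down): (x=3, y=5) -> (x=3, y=6)
  U (up): (x=3, y=6) -> (x=3, y=5)
  U (up): (x=3, y=5) -> (x=3, y=4)
  R (right): (x=3, y=4) -> (x=4, y=4)
  D (down): (x=4, y=4) -> (x=4, y=5)
  D (down): (x=4, y=5) -> (x=4, y=6)
  L (left): (x=4, y=6) -> (x=3, y=6)
Final: (x=3, y=6)

Answer: Final position: (x=3, y=6)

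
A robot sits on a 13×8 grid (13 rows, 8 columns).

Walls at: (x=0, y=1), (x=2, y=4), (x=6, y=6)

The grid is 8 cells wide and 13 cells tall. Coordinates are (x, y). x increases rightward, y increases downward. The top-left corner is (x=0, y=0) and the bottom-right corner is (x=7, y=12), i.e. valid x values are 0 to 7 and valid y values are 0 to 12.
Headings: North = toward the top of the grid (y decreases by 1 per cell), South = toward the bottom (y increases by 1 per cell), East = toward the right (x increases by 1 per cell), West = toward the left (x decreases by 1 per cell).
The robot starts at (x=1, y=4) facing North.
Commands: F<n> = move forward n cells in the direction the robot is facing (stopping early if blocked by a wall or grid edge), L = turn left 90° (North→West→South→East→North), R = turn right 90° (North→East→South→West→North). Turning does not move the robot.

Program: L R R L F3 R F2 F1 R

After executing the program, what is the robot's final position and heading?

Answer: Final position: (x=4, y=1), facing South

Derivation:
Start: (x=1, y=4), facing North
  L: turn left, now facing West
  R: turn right, now facing North
  R: turn right, now facing East
  L: turn left, now facing North
  F3: move forward 3, now at (x=1, y=1)
  R: turn right, now facing East
  F2: move forward 2, now at (x=3, y=1)
  F1: move forward 1, now at (x=4, y=1)
  R: turn right, now facing South
Final: (x=4, y=1), facing South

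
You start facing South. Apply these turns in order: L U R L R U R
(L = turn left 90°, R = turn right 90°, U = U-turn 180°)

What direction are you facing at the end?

Answer: Final heading: West

Derivation:
Start: South
  L (left (90° counter-clockwise)) -> East
  U (U-turn (180°)) -> West
  R (right (90° clockwise)) -> North
  L (left (90° counter-clockwise)) -> West
  R (right (90° clockwise)) -> North
  U (U-turn (180°)) -> South
  R (right (90° clockwise)) -> West
Final: West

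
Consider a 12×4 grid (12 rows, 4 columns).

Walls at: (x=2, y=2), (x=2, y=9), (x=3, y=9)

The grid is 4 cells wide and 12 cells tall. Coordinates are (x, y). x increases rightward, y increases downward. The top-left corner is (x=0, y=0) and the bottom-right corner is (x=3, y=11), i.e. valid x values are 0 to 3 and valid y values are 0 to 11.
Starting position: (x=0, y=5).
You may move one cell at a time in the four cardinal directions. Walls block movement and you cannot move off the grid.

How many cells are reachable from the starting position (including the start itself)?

Answer: Reachable cells: 45

Derivation:
BFS flood-fill from (x=0, y=5):
  Distance 0: (x=0, y=5)
  Distance 1: (x=0, y=4), (x=1, y=5), (x=0, y=6)
  Distance 2: (x=0, y=3), (x=1, y=4), (x=2, y=5), (x=1, y=6), (x=0, y=7)
  Distance 3: (x=0, y=2), (x=1, y=3), (x=2, y=4), (x=3, y=5), (x=2, y=6), (x=1, y=7), (x=0, y=8)
  Distance 4: (x=0, y=1), (x=1, y=2), (x=2, y=3), (x=3, y=4), (x=3, y=6), (x=2, y=7), (x=1, y=8), (x=0, y=9)
  Distance 5: (x=0, y=0), (x=1, y=1), (x=3, y=3), (x=3, y=7), (x=2, y=8), (x=1, y=9), (x=0, y=10)
  Distance 6: (x=1, y=0), (x=2, y=1), (x=3, y=2), (x=3, y=8), (x=1, y=10), (x=0, y=11)
  Distance 7: (x=2, y=0), (x=3, y=1), (x=2, y=10), (x=1, y=11)
  Distance 8: (x=3, y=0), (x=3, y=10), (x=2, y=11)
  Distance 9: (x=3, y=11)
Total reachable: 45 (grid has 45 open cells total)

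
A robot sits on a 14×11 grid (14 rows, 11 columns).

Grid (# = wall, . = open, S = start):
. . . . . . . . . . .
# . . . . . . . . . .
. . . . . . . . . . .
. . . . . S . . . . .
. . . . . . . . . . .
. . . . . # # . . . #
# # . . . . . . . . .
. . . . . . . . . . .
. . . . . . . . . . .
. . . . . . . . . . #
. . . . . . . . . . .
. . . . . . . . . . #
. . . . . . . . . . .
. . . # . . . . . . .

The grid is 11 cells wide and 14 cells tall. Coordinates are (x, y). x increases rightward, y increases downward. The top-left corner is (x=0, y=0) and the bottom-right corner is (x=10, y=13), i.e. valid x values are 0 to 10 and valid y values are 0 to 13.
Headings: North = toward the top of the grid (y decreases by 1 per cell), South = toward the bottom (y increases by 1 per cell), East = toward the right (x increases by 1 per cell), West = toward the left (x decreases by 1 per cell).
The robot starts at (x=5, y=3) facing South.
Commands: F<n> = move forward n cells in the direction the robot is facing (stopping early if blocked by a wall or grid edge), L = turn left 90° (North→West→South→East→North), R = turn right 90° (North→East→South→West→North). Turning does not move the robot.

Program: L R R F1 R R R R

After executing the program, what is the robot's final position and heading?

Start: (x=5, y=3), facing South
  L: turn left, now facing East
  R: turn right, now facing South
  R: turn right, now facing West
  F1: move forward 1, now at (x=4, y=3)
  R: turn right, now facing North
  R: turn right, now facing East
  R: turn right, now facing South
  R: turn right, now facing West
Final: (x=4, y=3), facing West

Answer: Final position: (x=4, y=3), facing West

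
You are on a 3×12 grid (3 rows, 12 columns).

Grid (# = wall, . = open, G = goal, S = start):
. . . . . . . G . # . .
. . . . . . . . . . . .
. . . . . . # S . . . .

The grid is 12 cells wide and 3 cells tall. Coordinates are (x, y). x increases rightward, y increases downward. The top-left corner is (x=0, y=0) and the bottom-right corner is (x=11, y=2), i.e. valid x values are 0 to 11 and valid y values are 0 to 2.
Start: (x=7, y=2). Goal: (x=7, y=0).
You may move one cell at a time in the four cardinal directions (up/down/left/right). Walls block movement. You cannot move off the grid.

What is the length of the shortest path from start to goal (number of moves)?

Answer: Shortest path length: 2

Derivation:
BFS from (x=7, y=2) until reaching (x=7, y=0):
  Distance 0: (x=7, y=2)
  Distance 1: (x=7, y=1), (x=8, y=2)
  Distance 2: (x=7, y=0), (x=6, y=1), (x=8, y=1), (x=9, y=2)  <- goal reached here
One shortest path (2 moves): (x=7, y=2) -> (x=7, y=1) -> (x=7, y=0)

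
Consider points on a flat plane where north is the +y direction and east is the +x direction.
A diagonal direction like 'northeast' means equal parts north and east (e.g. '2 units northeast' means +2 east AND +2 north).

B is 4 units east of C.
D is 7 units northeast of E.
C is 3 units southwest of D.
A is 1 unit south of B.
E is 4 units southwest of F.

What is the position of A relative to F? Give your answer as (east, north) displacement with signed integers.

Answer: A is at (east=4, north=-1) relative to F.

Derivation:
Place F at the origin (east=0, north=0).
  E is 4 units southwest of F: delta (east=-4, north=-4); E at (east=-4, north=-4).
  D is 7 units northeast of E: delta (east=+7, north=+7); D at (east=3, north=3).
  C is 3 units southwest of D: delta (east=-3, north=-3); C at (east=0, north=0).
  B is 4 units east of C: delta (east=+4, north=+0); B at (east=4, north=0).
  A is 1 unit south of B: delta (east=+0, north=-1); A at (east=4, north=-1).
Therefore A relative to F: (east=4, north=-1).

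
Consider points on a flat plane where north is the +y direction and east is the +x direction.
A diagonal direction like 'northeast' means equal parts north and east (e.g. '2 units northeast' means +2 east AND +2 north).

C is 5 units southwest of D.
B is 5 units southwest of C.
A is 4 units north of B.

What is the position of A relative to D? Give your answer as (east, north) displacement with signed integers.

Answer: A is at (east=-10, north=-6) relative to D.

Derivation:
Place D at the origin (east=0, north=0).
  C is 5 units southwest of D: delta (east=-5, north=-5); C at (east=-5, north=-5).
  B is 5 units southwest of C: delta (east=-5, north=-5); B at (east=-10, north=-10).
  A is 4 units north of B: delta (east=+0, north=+4); A at (east=-10, north=-6).
Therefore A relative to D: (east=-10, north=-6).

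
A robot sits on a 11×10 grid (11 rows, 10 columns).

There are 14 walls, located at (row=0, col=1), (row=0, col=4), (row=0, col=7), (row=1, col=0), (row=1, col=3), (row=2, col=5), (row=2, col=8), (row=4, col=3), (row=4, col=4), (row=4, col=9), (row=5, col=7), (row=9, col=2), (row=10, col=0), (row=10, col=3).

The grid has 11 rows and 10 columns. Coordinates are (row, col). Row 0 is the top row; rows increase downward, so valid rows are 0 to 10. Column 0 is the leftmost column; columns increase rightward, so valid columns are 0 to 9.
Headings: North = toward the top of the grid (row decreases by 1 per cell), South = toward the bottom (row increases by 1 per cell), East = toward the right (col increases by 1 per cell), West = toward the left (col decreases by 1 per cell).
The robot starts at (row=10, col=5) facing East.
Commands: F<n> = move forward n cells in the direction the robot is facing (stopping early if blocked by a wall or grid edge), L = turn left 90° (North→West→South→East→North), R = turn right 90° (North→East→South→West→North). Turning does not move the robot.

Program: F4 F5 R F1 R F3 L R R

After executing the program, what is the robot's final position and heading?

Start: (row=10, col=5), facing East
  F4: move forward 4, now at (row=10, col=9)
  F5: move forward 0/5 (blocked), now at (row=10, col=9)
  R: turn right, now facing South
  F1: move forward 0/1 (blocked), now at (row=10, col=9)
  R: turn right, now facing West
  F3: move forward 3, now at (row=10, col=6)
  L: turn left, now facing South
  R: turn right, now facing West
  R: turn right, now facing North
Final: (row=10, col=6), facing North

Answer: Final position: (row=10, col=6), facing North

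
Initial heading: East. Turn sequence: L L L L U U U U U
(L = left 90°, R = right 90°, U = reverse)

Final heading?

Start: East
  L (left (90° counter-clockwise)) -> North
  L (left (90° counter-clockwise)) -> West
  L (left (90° counter-clockwise)) -> South
  L (left (90° counter-clockwise)) -> East
  U (U-turn (180°)) -> West
  U (U-turn (180°)) -> East
  U (U-turn (180°)) -> West
  U (U-turn (180°)) -> East
  U (U-turn (180°)) -> West
Final: West

Answer: Final heading: West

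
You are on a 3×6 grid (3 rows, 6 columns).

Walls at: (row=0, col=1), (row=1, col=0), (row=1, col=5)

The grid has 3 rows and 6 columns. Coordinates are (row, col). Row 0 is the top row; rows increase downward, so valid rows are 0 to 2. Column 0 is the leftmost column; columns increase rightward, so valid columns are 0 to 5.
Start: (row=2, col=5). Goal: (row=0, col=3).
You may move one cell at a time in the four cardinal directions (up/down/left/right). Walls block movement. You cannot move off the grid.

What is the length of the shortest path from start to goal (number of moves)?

BFS from (row=2, col=5) until reaching (row=0, col=3):
  Distance 0: (row=2, col=5)
  Distance 1: (row=2, col=4)
  Distance 2: (row=1, col=4), (row=2, col=3)
  Distance 3: (row=0, col=4), (row=1, col=3), (row=2, col=2)
  Distance 4: (row=0, col=3), (row=0, col=5), (row=1, col=2), (row=2, col=1)  <- goal reached here
One shortest path (4 moves): (row=2, col=5) -> (row=2, col=4) -> (row=2, col=3) -> (row=1, col=3) -> (row=0, col=3)

Answer: Shortest path length: 4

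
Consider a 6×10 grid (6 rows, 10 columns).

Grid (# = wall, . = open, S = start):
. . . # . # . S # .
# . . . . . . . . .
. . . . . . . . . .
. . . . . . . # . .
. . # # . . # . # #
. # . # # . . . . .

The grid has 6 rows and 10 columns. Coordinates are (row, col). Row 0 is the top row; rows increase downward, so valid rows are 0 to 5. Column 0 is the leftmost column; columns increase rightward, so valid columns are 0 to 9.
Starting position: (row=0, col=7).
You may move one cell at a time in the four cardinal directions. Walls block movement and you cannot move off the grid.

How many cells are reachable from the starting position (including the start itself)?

Answer: Reachable cells: 46

Derivation:
BFS flood-fill from (row=0, col=7):
  Distance 0: (row=0, col=7)
  Distance 1: (row=0, col=6), (row=1, col=7)
  Distance 2: (row=1, col=6), (row=1, col=8), (row=2, col=7)
  Distance 3: (row=1, col=5), (row=1, col=9), (row=2, col=6), (row=2, col=8)
  Distance 4: (row=0, col=9), (row=1, col=4), (row=2, col=5), (row=2, col=9), (row=3, col=6), (row=3, col=8)
  Distance 5: (row=0, col=4), (row=1, col=3), (row=2, col=4), (row=3, col=5), (row=3, col=9)
  Distance 6: (row=1, col=2), (row=2, col=3), (row=3, col=4), (row=4, col=5)
  Distance 7: (row=0, col=2), (row=1, col=1), (row=2, col=2), (row=3, col=3), (row=4, col=4), (row=5, col=5)
  Distance 8: (row=0, col=1), (row=2, col=1), (row=3, col=2), (row=5, col=6)
  Distance 9: (row=0, col=0), (row=2, col=0), (row=3, col=1), (row=5, col=7)
  Distance 10: (row=3, col=0), (row=4, col=1), (row=4, col=7), (row=5, col=8)
  Distance 11: (row=4, col=0), (row=5, col=9)
  Distance 12: (row=5, col=0)
Total reachable: 46 (grid has 47 open cells total)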